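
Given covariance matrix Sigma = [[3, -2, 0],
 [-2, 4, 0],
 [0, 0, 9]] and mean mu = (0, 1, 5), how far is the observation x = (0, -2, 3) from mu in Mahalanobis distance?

Step 1 — centre the observation: (x - mu) = (0, -3, -2).

Step 2 — invert Sigma (cofactor / det for 3×3, or solve directly):
  Sigma^{-1} = [[0.5, 0.25, 0],
 [0.25, 0.375, 0],
 [0, 0, 0.1111]].

Step 3 — form the quadratic (x - mu)^T · Sigma^{-1} · (x - mu):
  Sigma^{-1} · (x - mu) = (-0.75, -1.125, -0.2222).
  (x - mu)^T · [Sigma^{-1} · (x - mu)] = (0)·(-0.75) + (-3)·(-1.125) + (-2)·(-0.2222) = 3.8194.

Step 4 — take square root: d = √(3.8194) ≈ 1.9543.

d(x, mu) = √(3.8194) ≈ 1.9543


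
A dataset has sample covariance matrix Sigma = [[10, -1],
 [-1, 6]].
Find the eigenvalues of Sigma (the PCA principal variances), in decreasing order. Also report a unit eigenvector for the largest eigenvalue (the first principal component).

Step 1 — characteristic polynomial of 2×2 Sigma:
  det(Sigma - λI) = λ² - trace · λ + det = 0.
  trace = 10 + 6 = 16, det = 10·6 - (-1)² = 59.
Step 2 — discriminant:
  Δ = trace² - 4·det = 256 - 236 = 20.
Step 3 — eigenvalues:
  λ = (trace ± √Δ)/2 = (16 ± 4.4721)/2,
  λ_1 = 10.2361,  λ_2 = 5.7639.

Step 4 — unit eigenvector for λ_1: solve (Sigma - λ_1 I)v = 0. First row:
  (10 - 10.2361)·v_x + (-1)·v_y = 0, i.e. (-0.2361)·v_x + (-1)·v_y = 0,
  so v ∝ (b, λ_1 - a) = (-1, 0.2361); multiply by -1 so the first entry is positive: u = (1, -0.2361).
  ||u|| = √((1)² + (-0.2361)²) = √(1.0557) ≈ 1.0275,
  v_1 = u/||u|| ≈ (0.9732, -0.2298) (||v_1|| = 1).

λ_1 = 10.2361,  λ_2 = 5.7639;  v_1 ≈ (0.9732, -0.2298)


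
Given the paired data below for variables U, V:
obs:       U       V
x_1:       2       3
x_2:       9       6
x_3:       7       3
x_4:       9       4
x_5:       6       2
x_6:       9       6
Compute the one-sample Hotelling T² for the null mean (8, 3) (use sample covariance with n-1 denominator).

Step 1 — sample mean vector:
  mean(U) = (2 + 9 + 7 + 9 + 6 + 9) / 6 = 42/6 = 7
  mean(V) = (3 + 6 + 3 + 4 + 2 + 6) / 6 = 24/6 = 4
  x̄ = (7, 4),  deviation x̄ - mu_0 = (7, 4) - (8, 3) = (-1, 1).

Step 2 — sample covariance matrix, S[i,j] = (1/(n-1)) · Σ_k (x_{k,i} - mean_i) · (x_{k,j} - mean_j), divisor n-1 = 5:
  S[U,U] = ((-5)·(-5) + (2)·(2) + (0)·(0) + (2)·(2) + (-1)·(-1) + (2)·(2)) / 5 = 38/5 = 7.6
  S[U,V] = ((-5)·(-1) + (2)·(2) + (0)·(-1) + (2)·(0) + (-1)·(-2) + (2)·(2)) / 5 = 15/5 = 3
  S[V,V] = ((-1)·(-1) + (2)·(2) + (-1)·(-1) + (0)·(0) + (-2)·(-2) + (2)·(2)) / 5 = 14/5 = 2.8
  S = [[7.6, 3],
 [3, 2.8]].

Step 3 — invert S. det(S) = 7.6·2.8 - (3)² = 12.28.
  S^{-1} = (1/det) · [[d, -b], [-b, a]] = [[0.228, -0.2443],
 [-0.2443, 0.6189]].

Step 4 — quadratic form (x̄ - mu_0)^T · S^{-1} · (x̄ - mu_0):
  S^{-1} · (x̄ - mu_0) = (-0.4723, 0.8632),
  (x̄ - mu_0)^T · [...] = (-1)·(-0.4723) + (1)·(0.8632) = 1.3355.

Step 5 — scale by n: T² = 6 · 1.3355 = 8.013.

T² ≈ 8.013


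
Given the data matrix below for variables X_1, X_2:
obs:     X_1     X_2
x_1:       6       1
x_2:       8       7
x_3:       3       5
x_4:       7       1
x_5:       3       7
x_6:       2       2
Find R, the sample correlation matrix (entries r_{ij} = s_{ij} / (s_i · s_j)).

Step 1 — column means:
  mean(X_1) = (6 + 8 + 3 + 7 + 3 + 2) / 6 = 29/6 = 4.8333
  mean(X_2) = (1 + 7 + 5 + 1 + 7 + 2) / 6 = 23/6 = 3.8333

Step 2 — sample variances and covariances s[i,j] = (1/(n-1)) · Σ_k (x_{k,i} - mean_i) · (x_{k,j} - mean_j), with n-1 = 5:
  s[X_1,X_1] = ((1.1667)·(1.1667) + (3.1667)·(3.1667) + (-1.8333)·(-1.8333) + (2.1667)·(2.1667) + (-1.8333)·(-1.8333) + (-2.8333)·(-2.8333)) / 5 = 30.8333/5 = 6.1667
  s[X_1,X_2] = ((1.1667)·(-2.8333) + (3.1667)·(3.1667) + (-1.8333)·(1.1667) + (2.1667)·(-2.8333) + (-1.8333)·(3.1667) + (-2.8333)·(-1.8333)) / 5 = -2.1667/5 = -0.4333
  s[X_2,X_2] = ((-2.8333)·(-2.8333) + (3.1667)·(3.1667) + (1.1667)·(1.1667) + (-2.8333)·(-2.8333) + (3.1667)·(3.1667) + (-1.8333)·(-1.8333)) / 5 = 40.8333/5 = 8.1667
  Sample standard deviations s_i = √(s[i,i]):
  s(X_1) = √(6.1667) = 2.4833
  s(X_2) = √(8.1667) = 2.8577

Step 3 — r_{ij} = s_{ij} / (s_i · s_j):
  r[X_1,X_1] = 1 (diagonal).
  r[X_1,X_2] = -0.4333 / (2.4833 · 2.8577) = -0.4333 / 7.0966 = -0.0611
  r[X_2,X_2] = 1 (diagonal).

R is symmetric with unit diagonal. Assembling:

R = [[1, -0.0611],
 [-0.0611, 1]]


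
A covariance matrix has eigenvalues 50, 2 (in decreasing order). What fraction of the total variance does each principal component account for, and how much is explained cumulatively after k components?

Step 1 — total variance = trace(Sigma) = Σ λ_i = 50 + 2 = 52.

Step 2 — fraction explained by component i = λ_i / Σ λ:
  PC1: 50/52 = 0.9615
  PC2: 2/52 = 0.0385

Step 3 — cumulative fraction after k components = (λ_1 + ... + λ_k) / Σ λ:
  k = 1: 50/52 = 0.9615
  k = 2: (50 + 2)/52 = 52/52 = 1

Summary (fraction, with percent):

explained: PC1 0.9615 (96.15%), PC2 0.0385 (3.85%);  cumulative: 0.9615, 1


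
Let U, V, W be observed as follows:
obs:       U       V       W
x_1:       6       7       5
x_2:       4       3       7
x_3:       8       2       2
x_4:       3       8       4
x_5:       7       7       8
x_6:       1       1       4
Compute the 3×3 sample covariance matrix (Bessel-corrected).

Step 1 — column means:
  mean(U) = (6 + 4 + 8 + 3 + 7 + 1) / 6 = 29/6 = 4.8333
  mean(V) = (7 + 3 + 2 + 8 + 7 + 1) / 6 = 28/6 = 4.6667
  mean(W) = (5 + 7 + 2 + 4 + 8 + 4) / 6 = 30/6 = 5

Step 2 — sample covariance S[i,j] = (1/(n-1)) · Σ_k (x_{k,i} - mean_i) · (x_{k,j} - mean_j), with n-1 = 5.
  S[U,U] = ((1.1667)·(1.1667) + (-0.8333)·(-0.8333) + (3.1667)·(3.1667) + (-1.8333)·(-1.8333) + (2.1667)·(2.1667) + (-3.8333)·(-3.8333)) / 5 = 34.8333/5 = 6.9667
  S[U,V] = ((1.1667)·(2.3333) + (-0.8333)·(-1.6667) + (3.1667)·(-2.6667) + (-1.8333)·(3.3333) + (2.1667)·(2.3333) + (-3.8333)·(-3.6667)) / 5 = 8.6667/5 = 1.7333
  S[U,W] = ((1.1667)·(0) + (-0.8333)·(2) + (3.1667)·(-3) + (-1.8333)·(-1) + (2.1667)·(3) + (-3.8333)·(-1)) / 5 = 1/5 = 0.2
  S[V,V] = ((2.3333)·(2.3333) + (-1.6667)·(-1.6667) + (-2.6667)·(-2.6667) + (3.3333)·(3.3333) + (2.3333)·(2.3333) + (-3.6667)·(-3.6667)) / 5 = 45.3333/5 = 9.0667
  S[V,W] = ((2.3333)·(0) + (-1.6667)·(2) + (-2.6667)·(-3) + (3.3333)·(-1) + (2.3333)·(3) + (-3.6667)·(-1)) / 5 = 12/5 = 2.4
  S[W,W] = ((0)·(0) + (2)·(2) + (-3)·(-3) + (-1)·(-1) + (3)·(3) + (-1)·(-1)) / 5 = 24/5 = 4.8

S is symmetric (S[j,i] = S[i,j]). Assembling:

S = [[6.9667, 1.7333, 0.2],
 [1.7333, 9.0667, 2.4],
 [0.2, 2.4, 4.8]]


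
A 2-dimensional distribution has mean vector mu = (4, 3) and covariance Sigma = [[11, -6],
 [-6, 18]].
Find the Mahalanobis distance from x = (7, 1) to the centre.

Step 1 — centre the observation: (x - mu) = (3, -2).

Step 2 — invert Sigma. det(Sigma) = 11·18 - (-6)² = 162.
  Sigma^{-1} = (1/det) · [[d, -b], [-b, a]] = [[0.1111, 0.037],
 [0.037, 0.0679]].

Step 3 — form the quadratic (x - mu)^T · Sigma^{-1} · (x - mu):
  Sigma^{-1} · (x - mu) = (0.2593, -0.0247).
  (x - mu)^T · [Sigma^{-1} · (x - mu)] = (3)·(0.2593) + (-2)·(-0.0247) = 0.8272.

Step 4 — take square root: d = √(0.8272) ≈ 0.9095.

d(x, mu) = √(0.8272) ≈ 0.9095


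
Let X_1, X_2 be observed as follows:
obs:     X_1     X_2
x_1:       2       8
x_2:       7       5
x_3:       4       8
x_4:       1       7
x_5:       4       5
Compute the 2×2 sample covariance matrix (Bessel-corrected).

Step 1 — column means:
  mean(X_1) = (2 + 7 + 4 + 1 + 4) / 5 = 18/5 = 3.6
  mean(X_2) = (8 + 5 + 8 + 7 + 5) / 5 = 33/5 = 6.6

Step 2 — sample covariance S[i,j] = (1/(n-1)) · Σ_k (x_{k,i} - mean_i) · (x_{k,j} - mean_j), with n-1 = 4.
  S[X_1,X_1] = ((-1.6)·(-1.6) + (3.4)·(3.4) + (0.4)·(0.4) + (-2.6)·(-2.6) + (0.4)·(0.4)) / 4 = 21.2/4 = 5.3
  S[X_1,X_2] = ((-1.6)·(1.4) + (3.4)·(-1.6) + (0.4)·(1.4) + (-2.6)·(0.4) + (0.4)·(-1.6)) / 4 = -8.8/4 = -2.2
  S[X_2,X_2] = ((1.4)·(1.4) + (-1.6)·(-1.6) + (1.4)·(1.4) + (0.4)·(0.4) + (-1.6)·(-1.6)) / 4 = 9.2/4 = 2.3

S is symmetric (S[j,i] = S[i,j]). Assembling:

S = [[5.3, -2.2],
 [-2.2, 2.3]]


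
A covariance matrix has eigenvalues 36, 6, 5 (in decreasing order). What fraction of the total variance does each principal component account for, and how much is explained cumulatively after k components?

Step 1 — total variance = trace(Sigma) = Σ λ_i = 36 + 6 + 5 = 47.

Step 2 — fraction explained by component i = λ_i / Σ λ:
  PC1: 36/47 = 0.766
  PC2: 6/47 = 0.1277
  PC3: 5/47 = 0.1064

Step 3 — cumulative fraction after k components = (λ_1 + ... + λ_k) / Σ λ:
  k = 1: 36/47 = 0.766
  k = 2: (36 + 6)/47 = 42/47 = 0.8936
  k = 3: (36 + 6 + 5)/47 = 47/47 = 1

Summary (fraction, with percent):

explained: PC1 0.766 (76.6%), PC2 0.1277 (12.77%), PC3 0.1064 (10.64%);  cumulative: 0.766, 0.8936, 1


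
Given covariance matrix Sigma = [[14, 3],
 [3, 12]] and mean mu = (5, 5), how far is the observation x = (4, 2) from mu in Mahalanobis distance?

Step 1 — centre the observation: (x - mu) = (-1, -3).

Step 2 — invert Sigma. det(Sigma) = 14·12 - (3)² = 159.
  Sigma^{-1} = (1/det) · [[d, -b], [-b, a]] = [[0.0755, -0.0189],
 [-0.0189, 0.0881]].

Step 3 — form the quadratic (x - mu)^T · Sigma^{-1} · (x - mu):
  Sigma^{-1} · (x - mu) = (-0.0189, -0.2453).
  (x - mu)^T · [Sigma^{-1} · (x - mu)] = (-1)·(-0.0189) + (-3)·(-0.2453) = 0.7547.

Step 4 — take square root: d = √(0.7547) ≈ 0.8687.

d(x, mu) = √(0.7547) ≈ 0.8687


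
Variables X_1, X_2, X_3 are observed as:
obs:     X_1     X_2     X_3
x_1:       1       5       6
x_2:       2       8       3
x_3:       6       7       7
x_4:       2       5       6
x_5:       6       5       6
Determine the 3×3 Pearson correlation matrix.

Step 1 — column means:
  mean(X_1) = (1 + 2 + 6 + 2 + 6) / 5 = 17/5 = 3.4
  mean(X_2) = (5 + 8 + 7 + 5 + 5) / 5 = 30/5 = 6
  mean(X_3) = (6 + 3 + 7 + 6 + 6) / 5 = 28/5 = 5.6

Step 2 — sample variances and covariances s[i,j] = (1/(n-1)) · Σ_k (x_{k,i} - mean_i) · (x_{k,j} - mean_j), with n-1 = 4:
  s[X_1,X_1] = ((-2.4)·(-2.4) + (-1.4)·(-1.4) + (2.6)·(2.6) + (-1.4)·(-1.4) + (2.6)·(2.6)) / 4 = 23.2/4 = 5.8
  s[X_1,X_2] = ((-2.4)·(-1) + (-1.4)·(2) + (2.6)·(1) + (-1.4)·(-1) + (2.6)·(-1)) / 4 = 1/4 = 0.25
  s[X_1,X_3] = ((-2.4)·(0.4) + (-1.4)·(-2.6) + (2.6)·(1.4) + (-1.4)·(0.4) + (2.6)·(0.4)) / 4 = 6.8/4 = 1.7
  s[X_2,X_2] = ((-1)·(-1) + (2)·(2) + (1)·(1) + (-1)·(-1) + (-1)·(-1)) / 4 = 8/4 = 2
  s[X_2,X_3] = ((-1)·(0.4) + (2)·(-2.6) + (1)·(1.4) + (-1)·(0.4) + (-1)·(0.4)) / 4 = -5/4 = -1.25
  s[X_3,X_3] = ((0.4)·(0.4) + (-2.6)·(-2.6) + (1.4)·(1.4) + (0.4)·(0.4) + (0.4)·(0.4)) / 4 = 9.2/4 = 2.3
  Sample standard deviations s_i = √(s[i,i]):
  s(X_1) = √(5.8) = 2.4083
  s(X_2) = √(2) = 1.4142
  s(X_3) = √(2.3) = 1.5166

Step 3 — r_{ij} = s_{ij} / (s_i · s_j):
  r[X_1,X_1] = 1 (diagonal).
  r[X_1,X_2] = 0.25 / (2.4083 · 1.4142) = 0.25 / 3.4059 = 0.0734
  r[X_1,X_3] = 1.7 / (2.4083 · 1.5166) = 1.7 / 3.6524 = 0.4654
  r[X_2,X_2] = 1 (diagonal).
  r[X_2,X_3] = -1.25 / (1.4142 · 1.5166) = -1.25 / 2.1448 = -0.5828
  r[X_3,X_3] = 1 (diagonal).

R is symmetric with unit diagonal. Assembling:

R = [[1, 0.0734, 0.4654],
 [0.0734, 1, -0.5828],
 [0.4654, -0.5828, 1]]


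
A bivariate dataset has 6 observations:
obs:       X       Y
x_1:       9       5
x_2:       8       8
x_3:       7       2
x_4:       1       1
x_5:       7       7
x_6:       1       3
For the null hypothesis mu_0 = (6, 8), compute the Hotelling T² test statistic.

Step 1 — sample mean vector:
  mean(X) = (9 + 8 + 7 + 1 + 7 + 1) / 6 = 33/6 = 5.5
  mean(Y) = (5 + 8 + 2 + 1 + 7 + 3) / 6 = 26/6 = 4.3333
  x̄ = (5.5, 4.3333),  deviation x̄ - mu_0 = (5.5, 4.3333) - (6, 8) = (-0.5, -3.6667).

Step 2 — sample covariance matrix, S[i,j] = (1/(n-1)) · Σ_k (x_{k,i} - mean_i) · (x_{k,j} - mean_j), divisor n-1 = 5:
  S[X,X] = ((3.5)·(3.5) + (2.5)·(2.5) + (1.5)·(1.5) + (-4.5)·(-4.5) + (1.5)·(1.5) + (-4.5)·(-4.5)) / 5 = 63.5/5 = 12.7
  S[X,Y] = ((3.5)·(0.6667) + (2.5)·(3.6667) + (1.5)·(-2.3333) + (-4.5)·(-3.3333) + (1.5)·(2.6667) + (-4.5)·(-1.3333)) / 5 = 33/5 = 6.6
  S[Y,Y] = ((0.6667)·(0.6667) + (3.6667)·(3.6667) + (-2.3333)·(-2.3333) + (-3.3333)·(-3.3333) + (2.6667)·(2.6667) + (-1.3333)·(-1.3333)) / 5 = 39.3333/5 = 7.8667
  S = [[12.7, 6.6],
 [6.6, 7.8667]].

Step 3 — invert S. det(S) = 12.7·7.8667 - (6.6)² = 56.3467.
  S^{-1} = (1/det) · [[d, -b], [-b, a]] = [[0.1396, -0.1171],
 [-0.1171, 0.2254]].

Step 4 — quadratic form (x̄ - mu_0)^T · S^{-1} · (x̄ - mu_0):
  S^{-1} · (x̄ - mu_0) = (0.3597, -0.7679),
  (x̄ - mu_0)^T · [...] = (-0.5)·(0.3597) + (-3.6667)·(-0.7679) = 2.6357.

Step 5 — scale by n: T² = 6 · 2.6357 = 15.814.

T² ≈ 15.814


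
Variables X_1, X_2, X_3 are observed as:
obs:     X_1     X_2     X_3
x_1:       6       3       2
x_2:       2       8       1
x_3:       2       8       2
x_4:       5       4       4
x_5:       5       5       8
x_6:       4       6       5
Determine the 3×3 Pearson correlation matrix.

Step 1 — column means:
  mean(X_1) = (6 + 2 + 2 + 5 + 5 + 4) / 6 = 24/6 = 4
  mean(X_2) = (3 + 8 + 8 + 4 + 5 + 6) / 6 = 34/6 = 5.6667
  mean(X_3) = (2 + 1 + 2 + 4 + 8 + 5) / 6 = 22/6 = 3.6667

Step 2 — sample variances and covariances s[i,j] = (1/(n-1)) · Σ_k (x_{k,i} - mean_i) · (x_{k,j} - mean_j), with n-1 = 5:
  s[X_1,X_1] = ((2)·(2) + (-2)·(-2) + (-2)·(-2) + (1)·(1) + (1)·(1) + (0)·(0)) / 5 = 14/5 = 2.8
  s[X_1,X_2] = ((2)·(-2.6667) + (-2)·(2.3333) + (-2)·(2.3333) + (1)·(-1.6667) + (1)·(-0.6667) + (0)·(0.3333)) / 5 = -17/5 = -3.4
  s[X_1,X_3] = ((2)·(-1.6667) + (-2)·(-2.6667) + (-2)·(-1.6667) + (1)·(0.3333) + (1)·(4.3333) + (0)·(1.3333)) / 5 = 10/5 = 2
  s[X_2,X_2] = ((-2.6667)·(-2.6667) + (2.3333)·(2.3333) + (2.3333)·(2.3333) + (-1.6667)·(-1.6667) + (-0.6667)·(-0.6667) + (0.3333)·(0.3333)) / 5 = 21.3333/5 = 4.2667
  s[X_2,X_3] = ((-2.6667)·(-1.6667) + (2.3333)·(-2.6667) + (2.3333)·(-1.6667) + (-1.6667)·(0.3333) + (-0.6667)·(4.3333) + (0.3333)·(1.3333)) / 5 = -8.6667/5 = -1.7333
  s[X_3,X_3] = ((-1.6667)·(-1.6667) + (-2.6667)·(-2.6667) + (-1.6667)·(-1.6667) + (0.3333)·(0.3333) + (4.3333)·(4.3333) + (1.3333)·(1.3333)) / 5 = 33.3333/5 = 6.6667
  Sample standard deviations s_i = √(s[i,i]):
  s(X_1) = √(2.8) = 1.6733
  s(X_2) = √(4.2667) = 2.0656
  s(X_3) = √(6.6667) = 2.582

Step 3 — r_{ij} = s_{ij} / (s_i · s_j):
  r[X_1,X_1] = 1 (diagonal).
  r[X_1,X_2] = -3.4 / (1.6733 · 2.0656) = -3.4 / 3.4564 = -0.9837
  r[X_1,X_3] = 2 / (1.6733 · 2.582) = 2 / 4.3205 = 0.4629
  r[X_2,X_2] = 1 (diagonal).
  r[X_2,X_3] = -1.7333 / (2.0656 · 2.582) = -1.7333 / 5.3333 = -0.325
  r[X_3,X_3] = 1 (diagonal).

R is symmetric with unit diagonal. Assembling:

R = [[1, -0.9837, 0.4629],
 [-0.9837, 1, -0.325],
 [0.4629, -0.325, 1]]


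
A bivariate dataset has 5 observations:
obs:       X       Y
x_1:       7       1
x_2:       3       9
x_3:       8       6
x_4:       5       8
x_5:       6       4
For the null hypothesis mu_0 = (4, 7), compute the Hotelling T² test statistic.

Step 1 — sample mean vector:
  mean(X) = (7 + 3 + 8 + 5 + 6) / 5 = 29/5 = 5.8
  mean(Y) = (1 + 9 + 6 + 8 + 4) / 5 = 28/5 = 5.6
  x̄ = (5.8, 5.6),  deviation x̄ - mu_0 = (5.8, 5.6) - (4, 7) = (1.8, -1.4).

Step 2 — sample covariance matrix, S[i,j] = (1/(n-1)) · Σ_k (x_{k,i} - mean_i) · (x_{k,j} - mean_j), divisor n-1 = 4:
  S[X,X] = ((1.2)·(1.2) + (-2.8)·(-2.8) + (2.2)·(2.2) + (-0.8)·(-0.8) + (0.2)·(0.2)) / 4 = 14.8/4 = 3.7
  S[X,Y] = ((1.2)·(-4.6) + (-2.8)·(3.4) + (2.2)·(0.4) + (-0.8)·(2.4) + (0.2)·(-1.6)) / 4 = -16.4/4 = -4.1
  S[Y,Y] = ((-4.6)·(-4.6) + (3.4)·(3.4) + (0.4)·(0.4) + (2.4)·(2.4) + (-1.6)·(-1.6)) / 4 = 41.2/4 = 10.3
  S = [[3.7, -4.1],
 [-4.1, 10.3]].

Step 3 — invert S. det(S) = 3.7·10.3 - (-4.1)² = 21.3.
  S^{-1} = (1/det) · [[d, -b], [-b, a]] = [[0.4836, 0.1925],
 [0.1925, 0.1737]].

Step 4 — quadratic form (x̄ - mu_0)^T · S^{-1} · (x̄ - mu_0):
  S^{-1} · (x̄ - mu_0) = (0.6009, 0.1033),
  (x̄ - mu_0)^T · [...] = (1.8)·(0.6009) + (-1.4)·(0.1033) = 0.9371.

Step 5 — scale by n: T² = 5 · 0.9371 = 4.6854.

T² ≈ 4.6854


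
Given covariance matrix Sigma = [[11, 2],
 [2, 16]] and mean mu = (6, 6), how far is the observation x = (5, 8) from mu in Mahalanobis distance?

Step 1 — centre the observation: (x - mu) = (-1, 2).

Step 2 — invert Sigma. det(Sigma) = 11·16 - (2)² = 172.
  Sigma^{-1} = (1/det) · [[d, -b], [-b, a]] = [[0.093, -0.0116],
 [-0.0116, 0.064]].

Step 3 — form the quadratic (x - mu)^T · Sigma^{-1} · (x - mu):
  Sigma^{-1} · (x - mu) = (-0.1163, 0.1395).
  (x - mu)^T · [Sigma^{-1} · (x - mu)] = (-1)·(-0.1163) + (2)·(0.1395) = 0.3953.

Step 4 — take square root: d = √(0.3953) ≈ 0.6288.

d(x, mu) = √(0.3953) ≈ 0.6288


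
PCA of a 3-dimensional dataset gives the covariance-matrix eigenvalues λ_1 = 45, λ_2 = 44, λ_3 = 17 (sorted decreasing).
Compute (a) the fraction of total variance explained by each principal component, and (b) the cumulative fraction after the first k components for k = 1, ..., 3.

Step 1 — total variance = trace(Sigma) = Σ λ_i = 45 + 44 + 17 = 106.

Step 2 — fraction explained by component i = λ_i / Σ λ:
  PC1: 45/106 = 0.4245
  PC2: 44/106 = 0.4151
  PC3: 17/106 = 0.1604

Step 3 — cumulative fraction after k components = (λ_1 + ... + λ_k) / Σ λ:
  k = 1: 45/106 = 0.4245
  k = 2: (45 + 44)/106 = 89/106 = 0.8396
  k = 3: (45 + 44 + 17)/106 = 106/106 = 1

Summary (fraction, with percent):

explained: PC1 0.4245 (42.45%), PC2 0.4151 (41.51%), PC3 0.1604 (16.04%);  cumulative: 0.4245, 0.8396, 1


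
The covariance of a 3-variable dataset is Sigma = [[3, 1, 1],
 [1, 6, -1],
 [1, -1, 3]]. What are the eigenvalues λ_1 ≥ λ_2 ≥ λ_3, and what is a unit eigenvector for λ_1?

Step 1 — characteristic polynomial p(λ) = det(λI - Sigma) = λ³ - tr·λ² + c_1·λ - det, where tr = trace, c_1 = sum of the principal 2×2 minors, det = det(Sigma):
  tr = 3 + 6 + 3 = 12,
  c_1 = (3·6 - (1)²) + (3·3 - (1)²) + (6·3 - (-1)²) = 17 + 8 + 17 = 42,
  det = 3·(6·3 - (-1)²) - (1)·((1)·3 - (-1)·(1)) + (1)·((1)·(-1) - 6·(1)) = 3·(17) - (1)·(4) + (1)·(-7) = 40.
  So p(λ) = λ³ - 12λ² + 42λ - 40.
Step 2 — look for an integer root (rational root theorem: any rational root is an integer divisor of 40). Testing λ = 4:
  p(4) = 64 - 192 + 168 - 40 = 0  ✓
  Dividing out (λ - 4): p(λ) = (λ - 4)(λ² - 8λ + 10).
Step 3 — remaining eigenvalues from the quadratic λ² - 8λ + 10 = 0:
  Δ = 8² - 4·10 = 64 - 40 = 24,  λ = (8 ± √24)/2 = (8 ± 4.899)/2 ≈ 6.4495 or 1.5505.
  Sorted: λ_1 = 6.4495,  λ_2 = 4,  λ_3 = 1.5505  (check: sum = 12 = tr ✓).

Step 4 — unit eigenvector for λ_1 ≈ 6.4495: v spans the null space of (Sigma - λ_1 I), whose rows are
  r_1 = (-3.4495, 1, 1),  r_2 = (1, -0.4495, -1),  r_3 = (1, -1, -3.4495).
  v is orthogonal to every row, so take v ∝ r_1 × r_2 = ((1)·(-1) - (1)·(-0.4495), (1)·(1) - (-3.4495)·(-1), (-3.4495)·(-0.4495) - (1)·(1)) ≈ (-0.5505, -2.4495, 0.5505).
  Rescale (multiply by -1 so the first nonzero entry is positive): u = (0.5505, 2.4495, -0.5505).
  ||u|| = √((0.5505)² + (2.4495)² + (-0.5505)²) = √(6.6061) ≈ 2.5702,  v_1 = u/||u|| ≈ (0.2142, 0.953, -0.2142) (||v_1|| = 1).

λ_1 = 6.4495,  λ_2 = 4,  λ_3 = 1.5505;  v_1 ≈ (0.2142, 0.953, -0.2142)


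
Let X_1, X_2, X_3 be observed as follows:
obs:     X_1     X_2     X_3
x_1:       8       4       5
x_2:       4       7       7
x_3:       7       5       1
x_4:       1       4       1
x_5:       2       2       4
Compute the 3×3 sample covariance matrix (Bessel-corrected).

Step 1 — column means:
  mean(X_1) = (8 + 4 + 7 + 1 + 2) / 5 = 22/5 = 4.4
  mean(X_2) = (4 + 7 + 5 + 4 + 2) / 5 = 22/5 = 4.4
  mean(X_3) = (5 + 7 + 1 + 1 + 4) / 5 = 18/5 = 3.6

Step 2 — sample covariance S[i,j] = (1/(n-1)) · Σ_k (x_{k,i} - mean_i) · (x_{k,j} - mean_j), with n-1 = 4.
  S[X_1,X_1] = ((3.6)·(3.6) + (-0.4)·(-0.4) + (2.6)·(2.6) + (-3.4)·(-3.4) + (-2.4)·(-2.4)) / 4 = 37.2/4 = 9.3
  S[X_1,X_2] = ((3.6)·(-0.4) + (-0.4)·(2.6) + (2.6)·(0.6) + (-3.4)·(-0.4) + (-2.4)·(-2.4)) / 4 = 6.2/4 = 1.55
  S[X_1,X_3] = ((3.6)·(1.4) + (-0.4)·(3.4) + (2.6)·(-2.6) + (-3.4)·(-2.6) + (-2.4)·(0.4)) / 4 = 4.8/4 = 1.2
  S[X_2,X_2] = ((-0.4)·(-0.4) + (2.6)·(2.6) + (0.6)·(0.6) + (-0.4)·(-0.4) + (-2.4)·(-2.4)) / 4 = 13.2/4 = 3.3
  S[X_2,X_3] = ((-0.4)·(1.4) + (2.6)·(3.4) + (0.6)·(-2.6) + (-0.4)·(-2.6) + (-2.4)·(0.4)) / 4 = 6.8/4 = 1.7
  S[X_3,X_3] = ((1.4)·(1.4) + (3.4)·(3.4) + (-2.6)·(-2.6) + (-2.6)·(-2.6) + (0.4)·(0.4)) / 4 = 27.2/4 = 6.8

S is symmetric (S[j,i] = S[i,j]). Assembling:

S = [[9.3, 1.55, 1.2],
 [1.55, 3.3, 1.7],
 [1.2, 1.7, 6.8]]


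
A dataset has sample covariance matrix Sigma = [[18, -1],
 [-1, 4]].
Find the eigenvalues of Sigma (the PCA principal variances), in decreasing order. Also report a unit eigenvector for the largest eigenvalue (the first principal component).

Step 1 — characteristic polynomial of 2×2 Sigma:
  det(Sigma - λI) = λ² - trace · λ + det = 0.
  trace = 18 + 4 = 22, det = 18·4 - (-1)² = 71.
Step 2 — discriminant:
  Δ = trace² - 4·det = 484 - 284 = 200.
Step 3 — eigenvalues:
  λ = (trace ± √Δ)/2 = (22 ± 14.1421)/2,
  λ_1 = 18.0711,  λ_2 = 3.9289.

Step 4 — unit eigenvector for λ_1: solve (Sigma - λ_1 I)v = 0. First row:
  (18 - 18.0711)·v_x + (-1)·v_y = 0, i.e. (-0.0711)·v_x + (-1)·v_y = 0,
  so v ∝ (b, λ_1 - a) = (-1, 0.0711); multiply by -1 so the first entry is positive: u = (1, -0.0711).
  ||u|| = √((1)² + (-0.0711)²) = √(1.0051) ≈ 1.0025,
  v_1 = u/||u|| ≈ (0.9975, -0.0709) (||v_1|| = 1).

λ_1 = 18.0711,  λ_2 = 3.9289;  v_1 ≈ (0.9975, -0.0709)


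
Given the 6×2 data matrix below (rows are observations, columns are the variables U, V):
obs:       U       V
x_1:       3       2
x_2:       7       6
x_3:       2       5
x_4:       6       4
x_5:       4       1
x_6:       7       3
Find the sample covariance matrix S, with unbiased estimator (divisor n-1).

Step 1 — column means:
  mean(U) = (3 + 7 + 2 + 6 + 4 + 7) / 6 = 29/6 = 4.8333
  mean(V) = (2 + 6 + 5 + 4 + 1 + 3) / 6 = 21/6 = 3.5

Step 2 — sample covariance S[i,j] = (1/(n-1)) · Σ_k (x_{k,i} - mean_i) · (x_{k,j} - mean_j), with n-1 = 5.
  S[U,U] = ((-1.8333)·(-1.8333) + (2.1667)·(2.1667) + (-2.8333)·(-2.8333) + (1.1667)·(1.1667) + (-0.8333)·(-0.8333) + (2.1667)·(2.1667)) / 5 = 22.8333/5 = 4.5667
  S[U,V] = ((-1.8333)·(-1.5) + (2.1667)·(2.5) + (-2.8333)·(1.5) + (1.1667)·(0.5) + (-0.8333)·(-2.5) + (2.1667)·(-0.5)) / 5 = 5.5/5 = 1.1
  S[V,V] = ((-1.5)·(-1.5) + (2.5)·(2.5) + (1.5)·(1.5) + (0.5)·(0.5) + (-2.5)·(-2.5) + (-0.5)·(-0.5)) / 5 = 17.5/5 = 3.5

S is symmetric (S[j,i] = S[i,j]). Assembling:

S = [[4.5667, 1.1],
 [1.1, 3.5]]


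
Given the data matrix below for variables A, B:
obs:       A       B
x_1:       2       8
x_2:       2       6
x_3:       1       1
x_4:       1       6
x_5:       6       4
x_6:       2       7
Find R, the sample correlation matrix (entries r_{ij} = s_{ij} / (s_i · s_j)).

Step 1 — column means:
  mean(A) = (2 + 2 + 1 + 1 + 6 + 2) / 6 = 14/6 = 2.3333
  mean(B) = (8 + 6 + 1 + 6 + 4 + 7) / 6 = 32/6 = 5.3333

Step 2 — sample variances and covariances s[i,j] = (1/(n-1)) · Σ_k (x_{k,i} - mean_i) · (x_{k,j} - mean_j), with n-1 = 5:
  s[A,A] = ((-0.3333)·(-0.3333) + (-0.3333)·(-0.3333) + (-1.3333)·(-1.3333) + (-1.3333)·(-1.3333) + (3.6667)·(3.6667) + (-0.3333)·(-0.3333)) / 5 = 17.3333/5 = 3.4667
  s[A,B] = ((-0.3333)·(2.6667) + (-0.3333)·(0.6667) + (-1.3333)·(-4.3333) + (-1.3333)·(0.6667) + (3.6667)·(-1.3333) + (-0.3333)·(1.6667)) / 5 = -1.6667/5 = -0.3333
  s[B,B] = ((2.6667)·(2.6667) + (0.6667)·(0.6667) + (-4.3333)·(-4.3333) + (0.6667)·(0.6667) + (-1.3333)·(-1.3333) + (1.6667)·(1.6667)) / 5 = 31.3333/5 = 6.2667
  Sample standard deviations s_i = √(s[i,i]):
  s(A) = √(3.4667) = 1.8619
  s(B) = √(6.2667) = 2.5033

Step 3 — r_{ij} = s_{ij} / (s_i · s_j):
  r[A,A] = 1 (diagonal).
  r[A,B] = -0.3333 / (1.8619 · 2.5033) = -0.3333 / 4.6609 = -0.0715
  r[B,B] = 1 (diagonal).

R is symmetric with unit diagonal. Assembling:

R = [[1, -0.0715],
 [-0.0715, 1]]


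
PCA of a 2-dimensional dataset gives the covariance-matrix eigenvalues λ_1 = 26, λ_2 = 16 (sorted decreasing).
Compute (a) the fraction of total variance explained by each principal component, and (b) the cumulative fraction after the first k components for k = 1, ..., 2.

Step 1 — total variance = trace(Sigma) = Σ λ_i = 26 + 16 = 42.

Step 2 — fraction explained by component i = λ_i / Σ λ:
  PC1: 26/42 = 0.619
  PC2: 16/42 = 0.381

Step 3 — cumulative fraction after k components = (λ_1 + ... + λ_k) / Σ λ:
  k = 1: 26/42 = 0.619
  k = 2: (26 + 16)/42 = 42/42 = 1

Summary (fraction, with percent):

explained: PC1 0.619 (61.9%), PC2 0.381 (38.1%);  cumulative: 0.619, 1


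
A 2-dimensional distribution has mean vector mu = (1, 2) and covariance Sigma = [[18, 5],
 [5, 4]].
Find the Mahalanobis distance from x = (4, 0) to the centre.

Step 1 — centre the observation: (x - mu) = (3, -2).

Step 2 — invert Sigma. det(Sigma) = 18·4 - (5)² = 47.
  Sigma^{-1} = (1/det) · [[d, -b], [-b, a]] = [[0.0851, -0.1064],
 [-0.1064, 0.383]].

Step 3 — form the quadratic (x - mu)^T · Sigma^{-1} · (x - mu):
  Sigma^{-1} · (x - mu) = (0.4681, -1.0851).
  (x - mu)^T · [Sigma^{-1} · (x - mu)] = (3)·(0.4681) + (-2)·(-1.0851) = 3.5745.

Step 4 — take square root: d = √(3.5745) ≈ 1.8906.

d(x, mu) = √(3.5745) ≈ 1.8906


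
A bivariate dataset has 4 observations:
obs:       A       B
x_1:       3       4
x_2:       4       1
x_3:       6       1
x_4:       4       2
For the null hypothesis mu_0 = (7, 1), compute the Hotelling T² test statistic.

Step 1 — sample mean vector:
  mean(A) = (3 + 4 + 6 + 4) / 4 = 17/4 = 4.25
  mean(B) = (4 + 1 + 1 + 2) / 4 = 8/4 = 2
  x̄ = (4.25, 2),  deviation x̄ - mu_0 = (4.25, 2) - (7, 1) = (-2.75, 1).

Step 2 — sample covariance matrix, S[i,j] = (1/(n-1)) · Σ_k (x_{k,i} - mean_i) · (x_{k,j} - mean_j), divisor n-1 = 3:
  S[A,A] = ((-1.25)·(-1.25) + (-0.25)·(-0.25) + (1.75)·(1.75) + (-0.25)·(-0.25)) / 3 = 4.75/3 = 1.5833
  S[A,B] = ((-1.25)·(2) + (-0.25)·(-1) + (1.75)·(-1) + (-0.25)·(0)) / 3 = -4/3 = -1.3333
  S[B,B] = ((2)·(2) + (-1)·(-1) + (-1)·(-1) + (0)·(0)) / 3 = 6/3 = 2
  S = [[1.5833, -1.3333],
 [-1.3333, 2]].

Step 3 — invert S. det(S) = 1.5833·2 - (-1.3333)² = 1.3889.
  S^{-1} = (1/det) · [[d, -b], [-b, a]] = [[1.44, 0.96],
 [0.96, 1.14]].

Step 4 — quadratic form (x̄ - mu_0)^T · S^{-1} · (x̄ - mu_0):
  S^{-1} · (x̄ - mu_0) = (-3, -1.5),
  (x̄ - mu_0)^T · [...] = (-2.75)·(-3) + (1)·(-1.5) = 6.75.

Step 5 — scale by n: T² = 4 · 6.75 = 27.

T² ≈ 27


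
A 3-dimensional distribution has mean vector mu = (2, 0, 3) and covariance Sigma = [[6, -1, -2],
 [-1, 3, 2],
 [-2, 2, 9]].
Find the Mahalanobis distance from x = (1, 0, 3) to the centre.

Step 1 — centre the observation: (x - mu) = (-1, 0, 0).

Step 2 — invert Sigma (cofactor / det for 3×3, or solve directly):
  Sigma^{-1} = [[0.184, 0.04, 0.032],
 [0.04, 0.4, -0.08],
 [0.032, -0.08, 0.136]].

Step 3 — form the quadratic (x - mu)^T · Sigma^{-1} · (x - mu):
  Sigma^{-1} · (x - mu) = (-0.184, -0.04, -0.032).
  (x - mu)^T · [Sigma^{-1} · (x - mu)] = (-1)·(-0.184) + (0)·(-0.04) + (0)·(-0.032) = 0.184.

Step 4 — take square root: d = √(0.184) ≈ 0.429.

d(x, mu) = √(0.184) ≈ 0.429


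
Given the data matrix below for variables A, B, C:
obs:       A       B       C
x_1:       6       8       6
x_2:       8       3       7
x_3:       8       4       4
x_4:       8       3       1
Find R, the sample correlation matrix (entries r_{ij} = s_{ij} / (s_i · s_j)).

Step 1 — column means:
  mean(A) = (6 + 8 + 8 + 8) / 4 = 30/4 = 7.5
  mean(B) = (8 + 3 + 4 + 3) / 4 = 18/4 = 4.5
  mean(C) = (6 + 7 + 4 + 1) / 4 = 18/4 = 4.5

Step 2 — sample variances and covariances s[i,j] = (1/(n-1)) · Σ_k (x_{k,i} - mean_i) · (x_{k,j} - mean_j), with n-1 = 3:
  s[A,A] = ((-1.5)·(-1.5) + (0.5)·(0.5) + (0.5)·(0.5) + (0.5)·(0.5)) / 3 = 3/3 = 1
  s[A,B] = ((-1.5)·(3.5) + (0.5)·(-1.5) + (0.5)·(-0.5) + (0.5)·(-1.5)) / 3 = -7/3 = -2.3333
  s[A,C] = ((-1.5)·(1.5) + (0.5)·(2.5) + (0.5)·(-0.5) + (0.5)·(-3.5)) / 3 = -3/3 = -1
  s[B,B] = ((3.5)·(3.5) + (-1.5)·(-1.5) + (-0.5)·(-0.5) + (-1.5)·(-1.5)) / 3 = 17/3 = 5.6667
  s[B,C] = ((3.5)·(1.5) + (-1.5)·(2.5) + (-0.5)·(-0.5) + (-1.5)·(-3.5)) / 3 = 7/3 = 2.3333
  s[C,C] = ((1.5)·(1.5) + (2.5)·(2.5) + (-0.5)·(-0.5) + (-3.5)·(-3.5)) / 3 = 21/3 = 7
  Sample standard deviations s_i = √(s[i,i]):
  s(A) = √(1) = 1
  s(B) = √(5.6667) = 2.3805
  s(C) = √(7) = 2.6458

Step 3 — r_{ij} = s_{ij} / (s_i · s_j):
  r[A,A] = 1 (diagonal).
  r[A,B] = -2.3333 / (1 · 2.3805) = -2.3333 / 2.3805 = -0.9802
  r[A,C] = -1 / (1 · 2.6458) = -1 / 2.6458 = -0.378
  r[B,B] = 1 (diagonal).
  r[B,C] = 2.3333 / (2.3805 · 2.6458) = 2.3333 / 6.2981 = 0.3705
  r[C,C] = 1 (diagonal).

R is symmetric with unit diagonal. Assembling:

R = [[1, -0.9802, -0.378],
 [-0.9802, 1, 0.3705],
 [-0.378, 0.3705, 1]]


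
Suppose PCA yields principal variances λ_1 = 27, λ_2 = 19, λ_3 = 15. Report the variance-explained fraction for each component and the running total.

Step 1 — total variance = trace(Sigma) = Σ λ_i = 27 + 19 + 15 = 61.

Step 2 — fraction explained by component i = λ_i / Σ λ:
  PC1: 27/61 = 0.4426
  PC2: 19/61 = 0.3115
  PC3: 15/61 = 0.2459

Step 3 — cumulative fraction after k components = (λ_1 + ... + λ_k) / Σ λ:
  k = 1: 27/61 = 0.4426
  k = 2: (27 + 19)/61 = 46/61 = 0.7541
  k = 3: (27 + 19 + 15)/61 = 61/61 = 1

Summary (fraction, with percent):

explained: PC1 0.4426 (44.26%), PC2 0.3115 (31.15%), PC3 0.2459 (24.59%);  cumulative: 0.4426, 0.7541, 1


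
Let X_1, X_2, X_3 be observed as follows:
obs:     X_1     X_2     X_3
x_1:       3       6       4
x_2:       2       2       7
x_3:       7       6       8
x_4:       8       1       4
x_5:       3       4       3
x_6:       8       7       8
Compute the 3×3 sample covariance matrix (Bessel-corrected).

Step 1 — column means:
  mean(X_1) = (3 + 2 + 7 + 8 + 3 + 8) / 6 = 31/6 = 5.1667
  mean(X_2) = (6 + 2 + 6 + 1 + 4 + 7) / 6 = 26/6 = 4.3333
  mean(X_3) = (4 + 7 + 8 + 4 + 3 + 8) / 6 = 34/6 = 5.6667

Step 2 — sample covariance S[i,j] = (1/(n-1)) · Σ_k (x_{k,i} - mean_i) · (x_{k,j} - mean_j), with n-1 = 5.
  S[X_1,X_1] = ((-2.1667)·(-2.1667) + (-3.1667)·(-3.1667) + (1.8333)·(1.8333) + (2.8333)·(2.8333) + (-2.1667)·(-2.1667) + (2.8333)·(2.8333)) / 5 = 38.8333/5 = 7.7667
  S[X_1,X_2] = ((-2.1667)·(1.6667) + (-3.1667)·(-2.3333) + (1.8333)·(1.6667) + (2.8333)·(-3.3333) + (-2.1667)·(-0.3333) + (2.8333)·(2.6667)) / 5 = 5.6667/5 = 1.1333
  S[X_1,X_3] = ((-2.1667)·(-1.6667) + (-3.1667)·(1.3333) + (1.8333)·(2.3333) + (2.8333)·(-1.6667) + (-2.1667)·(-2.6667) + (2.8333)·(2.3333)) / 5 = 11.3333/5 = 2.2667
  S[X_2,X_2] = ((1.6667)·(1.6667) + (-2.3333)·(-2.3333) + (1.6667)·(1.6667) + (-3.3333)·(-3.3333) + (-0.3333)·(-0.3333) + (2.6667)·(2.6667)) / 5 = 29.3333/5 = 5.8667
  S[X_2,X_3] = ((1.6667)·(-1.6667) + (-2.3333)·(1.3333) + (1.6667)·(2.3333) + (-3.3333)·(-1.6667) + (-0.3333)·(-2.6667) + (2.6667)·(2.3333)) / 5 = 10.6667/5 = 2.1333
  S[X_3,X_3] = ((-1.6667)·(-1.6667) + (1.3333)·(1.3333) + (2.3333)·(2.3333) + (-1.6667)·(-1.6667) + (-2.6667)·(-2.6667) + (2.3333)·(2.3333)) / 5 = 25.3333/5 = 5.0667

S is symmetric (S[j,i] = S[i,j]). Assembling:

S = [[7.7667, 1.1333, 2.2667],
 [1.1333, 5.8667, 2.1333],
 [2.2667, 2.1333, 5.0667]]


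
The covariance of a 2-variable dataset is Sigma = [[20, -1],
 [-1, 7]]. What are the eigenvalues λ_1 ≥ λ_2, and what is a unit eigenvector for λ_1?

Step 1 — characteristic polynomial of 2×2 Sigma:
  det(Sigma - λI) = λ² - trace · λ + det = 0.
  trace = 20 + 7 = 27, det = 20·7 - (-1)² = 139.
Step 2 — discriminant:
  Δ = trace² - 4·det = 729 - 556 = 173.
Step 3 — eigenvalues:
  λ = (trace ± √Δ)/2 = (27 ± 13.1529)/2,
  λ_1 = 20.0765,  λ_2 = 6.9235.

Step 4 — unit eigenvector for λ_1: solve (Sigma - λ_1 I)v = 0. First row:
  (20 - 20.0765)·v_x + (-1)·v_y = 0, i.e. (-0.0765)·v_x + (-1)·v_y = 0,
  so v ∝ (b, λ_1 - a) = (-1, 0.0765); multiply by -1 so the first entry is positive: u = (1, -0.0765).
  ||u|| = √((1)² + (-0.0765)²) = √(1.0058) ≈ 1.0029,
  v_1 = u/||u|| ≈ (0.9971, -0.0763) (||v_1|| = 1).

λ_1 = 20.0765,  λ_2 = 6.9235;  v_1 ≈ (0.9971, -0.0763)


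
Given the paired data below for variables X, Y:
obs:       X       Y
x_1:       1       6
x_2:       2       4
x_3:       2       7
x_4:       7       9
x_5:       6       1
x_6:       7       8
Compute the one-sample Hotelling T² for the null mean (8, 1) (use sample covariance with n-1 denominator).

Step 1 — sample mean vector:
  mean(X) = (1 + 2 + 2 + 7 + 6 + 7) / 6 = 25/6 = 4.1667
  mean(Y) = (6 + 4 + 7 + 9 + 1 + 8) / 6 = 35/6 = 5.8333
  x̄ = (4.1667, 5.8333),  deviation x̄ - mu_0 = (4.1667, 5.8333) - (8, 1) = (-3.8333, 4.8333).

Step 2 — sample covariance matrix, S[i,j] = (1/(n-1)) · Σ_k (x_{k,i} - mean_i) · (x_{k,j} - mean_j), divisor n-1 = 5:
  S[X,X] = ((-3.1667)·(-3.1667) + (-2.1667)·(-2.1667) + (-2.1667)·(-2.1667) + (2.8333)·(2.8333) + (1.8333)·(1.8333) + (2.8333)·(2.8333)) / 5 = 38.8333/5 = 7.7667
  S[X,Y] = ((-3.1667)·(0.1667) + (-2.1667)·(-1.8333) + (-2.1667)·(1.1667) + (2.8333)·(3.1667) + (1.8333)·(-4.8333) + (2.8333)·(2.1667)) / 5 = 7.1667/5 = 1.4333
  S[Y,Y] = ((0.1667)·(0.1667) + (-1.8333)·(-1.8333) + (1.1667)·(1.1667) + (3.1667)·(3.1667) + (-4.8333)·(-4.8333) + (2.1667)·(2.1667)) / 5 = 42.8333/5 = 8.5667
  S = [[7.7667, 1.4333],
 [1.4333, 8.5667]].

Step 3 — invert S. det(S) = 7.7667·8.5667 - (1.4333)² = 64.48.
  S^{-1} = (1/det) · [[d, -b], [-b, a]] = [[0.1329, -0.0222],
 [-0.0222, 0.1205]].

Step 4 — quadratic form (x̄ - mu_0)^T · S^{-1} · (x̄ - mu_0):
  S^{-1} · (x̄ - mu_0) = (-0.6167, 0.6674),
  (x̄ - mu_0)^T · [...] = (-3.8333)·(-0.6167) + (4.8333)·(0.6674) = 5.5898.

Step 5 — scale by n: T² = 6 · 5.5898 = 33.5391.

T² ≈ 33.5391


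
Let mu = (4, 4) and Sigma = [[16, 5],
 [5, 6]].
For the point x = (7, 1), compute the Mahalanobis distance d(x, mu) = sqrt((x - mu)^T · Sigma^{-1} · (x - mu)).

Step 1 — centre the observation: (x - mu) = (3, -3).

Step 2 — invert Sigma. det(Sigma) = 16·6 - (5)² = 71.
  Sigma^{-1} = (1/det) · [[d, -b], [-b, a]] = [[0.0845, -0.0704],
 [-0.0704, 0.2254]].

Step 3 — form the quadratic (x - mu)^T · Sigma^{-1} · (x - mu):
  Sigma^{-1} · (x - mu) = (0.4648, -0.8873).
  (x - mu)^T · [Sigma^{-1} · (x - mu)] = (3)·(0.4648) + (-3)·(-0.8873) = 4.0563.

Step 4 — take square root: d = √(4.0563) ≈ 2.014.

d(x, mu) = √(4.0563) ≈ 2.014


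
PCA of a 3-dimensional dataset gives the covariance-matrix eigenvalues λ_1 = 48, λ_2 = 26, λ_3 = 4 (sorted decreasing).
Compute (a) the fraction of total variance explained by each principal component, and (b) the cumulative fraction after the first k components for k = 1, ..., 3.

Step 1 — total variance = trace(Sigma) = Σ λ_i = 48 + 26 + 4 = 78.

Step 2 — fraction explained by component i = λ_i / Σ λ:
  PC1: 48/78 = 0.6154
  PC2: 26/78 = 0.3333
  PC3: 4/78 = 0.0513

Step 3 — cumulative fraction after k components = (λ_1 + ... + λ_k) / Σ λ:
  k = 1: 48/78 = 0.6154
  k = 2: (48 + 26)/78 = 74/78 = 0.9487
  k = 3: (48 + 26 + 4)/78 = 78/78 = 1

Summary (fraction, with percent):

explained: PC1 0.6154 (61.54%), PC2 0.3333 (33.33%), PC3 0.0513 (5.13%);  cumulative: 0.6154, 0.9487, 1


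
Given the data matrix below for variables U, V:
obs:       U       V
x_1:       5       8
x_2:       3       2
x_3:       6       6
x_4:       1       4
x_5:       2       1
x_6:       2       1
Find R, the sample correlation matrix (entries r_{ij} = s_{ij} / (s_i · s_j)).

Step 1 — column means:
  mean(U) = (5 + 3 + 6 + 1 + 2 + 2) / 6 = 19/6 = 3.1667
  mean(V) = (8 + 2 + 6 + 4 + 1 + 1) / 6 = 22/6 = 3.6667

Step 2 — sample variances and covariances s[i,j] = (1/(n-1)) · Σ_k (x_{k,i} - mean_i) · (x_{k,j} - mean_j), with n-1 = 5:
  s[U,U] = ((1.8333)·(1.8333) + (-0.1667)·(-0.1667) + (2.8333)·(2.8333) + (-2.1667)·(-2.1667) + (-1.1667)·(-1.1667) + (-1.1667)·(-1.1667)) / 5 = 18.8333/5 = 3.7667
  s[U,V] = ((1.8333)·(4.3333) + (-0.1667)·(-1.6667) + (2.8333)·(2.3333) + (-2.1667)·(0.3333) + (-1.1667)·(-2.6667) + (-1.1667)·(-2.6667)) / 5 = 20.3333/5 = 4.0667
  s[V,V] = ((4.3333)·(4.3333) + (-1.6667)·(-1.6667) + (2.3333)·(2.3333) + (0.3333)·(0.3333) + (-2.6667)·(-2.6667) + (-2.6667)·(-2.6667)) / 5 = 41.3333/5 = 8.2667
  Sample standard deviations s_i = √(s[i,i]):
  s(U) = √(3.7667) = 1.9408
  s(V) = √(8.2667) = 2.8752

Step 3 — r_{ij} = s_{ij} / (s_i · s_j):
  r[U,U] = 1 (diagonal).
  r[U,V] = 4.0667 / (1.9408 · 2.8752) = 4.0667 / 5.5801 = 0.7288
  r[V,V] = 1 (diagonal).

R is symmetric with unit diagonal. Assembling:

R = [[1, 0.7288],
 [0.7288, 1]]


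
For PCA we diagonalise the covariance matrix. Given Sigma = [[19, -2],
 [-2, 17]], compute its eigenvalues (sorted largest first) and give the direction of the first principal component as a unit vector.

Step 1 — characteristic polynomial of 2×2 Sigma:
  det(Sigma - λI) = λ² - trace · λ + det = 0.
  trace = 19 + 17 = 36, det = 19·17 - (-2)² = 319.
Step 2 — discriminant:
  Δ = trace² - 4·det = 1296 - 1276 = 20.
Step 3 — eigenvalues:
  λ = (trace ± √Δ)/2 = (36 ± 4.4721)/2,
  λ_1 = 20.2361,  λ_2 = 15.7639.

Step 4 — unit eigenvector for λ_1: solve (Sigma - λ_1 I)v = 0. First row:
  (19 - 20.2361)·v_x + (-2)·v_y = 0, i.e. (-1.2361)·v_x + (-2)·v_y = 0,
  so v ∝ (b, λ_1 - a) = (-2, 1.2361); multiply by -1 so the first entry is positive: u = (2, -1.2361).
  ||u|| = √((2)² + (-1.2361)²) = √(5.5279) ≈ 2.3511,
  v_1 = u/||u|| ≈ (0.8507, -0.5257) (||v_1|| = 1).

λ_1 = 20.2361,  λ_2 = 15.7639;  v_1 ≈ (0.8507, -0.5257)


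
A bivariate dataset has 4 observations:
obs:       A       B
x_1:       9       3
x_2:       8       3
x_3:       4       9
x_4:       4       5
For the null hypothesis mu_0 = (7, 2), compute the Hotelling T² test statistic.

Step 1 — sample mean vector:
  mean(A) = (9 + 8 + 4 + 4) / 4 = 25/4 = 6.25
  mean(B) = (3 + 3 + 9 + 5) / 4 = 20/4 = 5
  x̄ = (6.25, 5),  deviation x̄ - mu_0 = (6.25, 5) - (7, 2) = (-0.75, 3).

Step 2 — sample covariance matrix, S[i,j] = (1/(n-1)) · Σ_k (x_{k,i} - mean_i) · (x_{k,j} - mean_j), divisor n-1 = 3:
  S[A,A] = ((2.75)·(2.75) + (1.75)·(1.75) + (-2.25)·(-2.25) + (-2.25)·(-2.25)) / 3 = 20.75/3 = 6.9167
  S[A,B] = ((2.75)·(-2) + (1.75)·(-2) + (-2.25)·(4) + (-2.25)·(0)) / 3 = -18/3 = -6
  S[B,B] = ((-2)·(-2) + (-2)·(-2) + (4)·(4) + (0)·(0)) / 3 = 24/3 = 8
  S = [[6.9167, -6],
 [-6, 8]].

Step 3 — invert S. det(S) = 6.9167·8 - (-6)² = 19.3333.
  S^{-1} = (1/det) · [[d, -b], [-b, a]] = [[0.4138, 0.3103],
 [0.3103, 0.3578]].

Step 4 — quadratic form (x̄ - mu_0)^T · S^{-1} · (x̄ - mu_0):
  S^{-1} · (x̄ - mu_0) = (0.6207, 0.8405),
  (x̄ - mu_0)^T · [...] = (-0.75)·(0.6207) + (3)·(0.8405) = 2.056.

Step 5 — scale by n: T² = 4 · 2.056 = 8.2241.

T² ≈ 8.2241


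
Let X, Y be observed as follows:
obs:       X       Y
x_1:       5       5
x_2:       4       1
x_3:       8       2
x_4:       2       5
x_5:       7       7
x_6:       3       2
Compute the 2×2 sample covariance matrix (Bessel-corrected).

Step 1 — column means:
  mean(X) = (5 + 4 + 8 + 2 + 7 + 3) / 6 = 29/6 = 4.8333
  mean(Y) = (5 + 1 + 2 + 5 + 7 + 2) / 6 = 22/6 = 3.6667

Step 2 — sample covariance S[i,j] = (1/(n-1)) · Σ_k (x_{k,i} - mean_i) · (x_{k,j} - mean_j), with n-1 = 5.
  S[X,X] = ((0.1667)·(0.1667) + (-0.8333)·(-0.8333) + (3.1667)·(3.1667) + (-2.8333)·(-2.8333) + (2.1667)·(2.1667) + (-1.8333)·(-1.8333)) / 5 = 26.8333/5 = 5.3667
  S[X,Y] = ((0.1667)·(1.3333) + (-0.8333)·(-2.6667) + (3.1667)·(-1.6667) + (-2.8333)·(1.3333) + (2.1667)·(3.3333) + (-1.8333)·(-1.6667)) / 5 = 3.6667/5 = 0.7333
  S[Y,Y] = ((1.3333)·(1.3333) + (-2.6667)·(-2.6667) + (-1.6667)·(-1.6667) + (1.3333)·(1.3333) + (3.3333)·(3.3333) + (-1.6667)·(-1.6667)) / 5 = 27.3333/5 = 5.4667

S is symmetric (S[j,i] = S[i,j]). Assembling:

S = [[5.3667, 0.7333],
 [0.7333, 5.4667]]
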